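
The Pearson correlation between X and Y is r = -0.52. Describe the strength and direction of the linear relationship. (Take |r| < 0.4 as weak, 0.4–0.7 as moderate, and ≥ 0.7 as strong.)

r = -0.52 < 0 so the relationship is negative.
|r| = 0.52, which falls in the moderate range.

moderate negative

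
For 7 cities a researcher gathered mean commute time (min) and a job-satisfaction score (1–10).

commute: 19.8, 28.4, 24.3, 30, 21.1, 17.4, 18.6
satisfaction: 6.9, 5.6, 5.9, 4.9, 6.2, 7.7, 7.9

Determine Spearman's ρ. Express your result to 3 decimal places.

Rank commute: 3, 6, 5, 7, 4, 1, 2
Rank satisfaction: 5, 2, 3, 1, 4, 6, 7
d = rank(commute) − rank(satisfaction): -2, 4, 2, 6, 0, -5, -5; Σd² = 110
ρ = 1 − 6Σd² / [n(n²−1)] = 1 − 6×110 / (7×48) = 1 − 660/336 ≈ -0.964

-0.964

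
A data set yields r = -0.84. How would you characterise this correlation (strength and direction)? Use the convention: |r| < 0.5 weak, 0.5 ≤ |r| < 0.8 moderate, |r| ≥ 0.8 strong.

strong negative

r = -0.84 < 0 so the relationship is negative.
|r| = 0.84, which falls in the strong range.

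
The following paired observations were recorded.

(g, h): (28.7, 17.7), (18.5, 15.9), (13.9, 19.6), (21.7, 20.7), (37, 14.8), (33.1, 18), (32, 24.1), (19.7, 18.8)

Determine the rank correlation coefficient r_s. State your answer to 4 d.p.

-0.2381

Rank g: 5, 2, 1, 4, 8, 7, 6, 3
Rank h: 3, 2, 6, 7, 1, 4, 8, 5
d = rank(g) − rank(h): 2, 0, -5, -3, 7, 3, -2, -2; Σd² = 104
ρ = 1 − 6Σd² / [n(n²−1)] = 1 − 6×104 / (8×63) = 1 − 624/504 ≈ -0.2381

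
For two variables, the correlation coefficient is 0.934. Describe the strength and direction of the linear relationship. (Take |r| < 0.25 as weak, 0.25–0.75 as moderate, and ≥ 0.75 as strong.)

r = 0.934 > 0 so the relationship is positive.
|r| = 0.934, which falls in the strong range.

strong positive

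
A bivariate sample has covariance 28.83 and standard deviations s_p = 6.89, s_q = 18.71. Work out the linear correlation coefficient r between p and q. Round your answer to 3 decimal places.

0.224

r = Cov(p,q) / (s_p · s_q) = 28.83 / (6.89 × 18.71)
  = 28.83 / 128.9119 ≈ 0.224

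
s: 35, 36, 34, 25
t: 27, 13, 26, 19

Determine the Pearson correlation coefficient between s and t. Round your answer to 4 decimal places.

0.0954

n = 4, Σs = 130, Σt = 85, Σs² = 4302, Σt² = 1935, Σst = 2772
nΣst − ΣsΣt = 11088 − 11050 = 38
nΣs² − (Σs)² = 17208 − 16900 = 308; nΣt² − (Σt)² = 7740 − 7225 = 515
r = 38 / √(308 × 515) = 38 / 398.2713 ≈ 0.0954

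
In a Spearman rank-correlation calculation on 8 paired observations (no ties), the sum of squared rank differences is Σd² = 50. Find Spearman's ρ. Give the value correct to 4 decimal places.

0.4048

ρ = 1 − 6Σd² / [n(n²−1)] = 1 − 6×50 / (8×63)
  = 1 − 300/504 = 1 − 0.59524 ≈ 0.4048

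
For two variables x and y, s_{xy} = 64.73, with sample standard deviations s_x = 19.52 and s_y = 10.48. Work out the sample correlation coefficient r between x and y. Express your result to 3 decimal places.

0.316

r = Cov(x,y) / (s_x · s_y) = 64.73 / (19.52 × 10.48)
  = 64.73 / 204.5696 ≈ 0.316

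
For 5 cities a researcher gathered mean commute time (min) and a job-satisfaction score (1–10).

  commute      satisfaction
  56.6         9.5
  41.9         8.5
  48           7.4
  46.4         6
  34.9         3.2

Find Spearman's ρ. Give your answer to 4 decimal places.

Rank commute: 5, 2, 4, 3, 1
Rank satisfaction: 5, 4, 3, 2, 1
d = rank(commute) − rank(satisfaction): 0, -2, 1, 1, 0; Σd² = 6
ρ = 1 − 6Σd² / [n(n²−1)] = 1 − 6×6 / (5×24) = 1 − 36/120 ≈ 0.7000

0.7000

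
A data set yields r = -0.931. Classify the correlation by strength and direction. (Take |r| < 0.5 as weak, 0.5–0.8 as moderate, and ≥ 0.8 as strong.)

strong negative

r = -0.931 < 0 so the relationship is negative.
|r| = 0.931, which falls in the strong range.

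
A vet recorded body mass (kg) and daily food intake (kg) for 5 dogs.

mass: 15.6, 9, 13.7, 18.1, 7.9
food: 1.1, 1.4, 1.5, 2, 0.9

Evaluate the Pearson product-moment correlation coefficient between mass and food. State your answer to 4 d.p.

n = 5, Σx = 64.3, Σy = 6.9, Σx² = 902.07, Σy² = 10.23, Σxy = 93.62
nΣxy − ΣxΣy = 468.1 − 443.67 = 24.43
nΣx² − (Σx)² = 4510.35 − 4134.49 = 375.86; nΣy² − (Σy)² = 51.15 − 47.61 = 3.54
r = 24.43 / √(375.86 × 3.54) = 24.43 / 36.4766 ≈ 0.6697

0.6697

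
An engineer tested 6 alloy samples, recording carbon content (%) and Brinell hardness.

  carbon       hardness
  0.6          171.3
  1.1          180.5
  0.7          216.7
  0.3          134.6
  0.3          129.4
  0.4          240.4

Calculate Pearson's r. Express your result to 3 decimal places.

0.301

n = 6, Σx = 3.4, Σy = 1072.9, Σx² = 2.4, Σy² = 201536.51, Σxy = 628.38
nΣxy − ΣxΣy = 3770.28 − 3647.86 = 122.42
nΣx² − (Σx)² = 14.4 − 11.56 = 2.84; nΣy² − (Σy)² = 1209219.06 − 1151114.41 = 58104.65
r = 122.42 / √(2.84 × 58104.65) = 122.42 / 406.2231 ≈ 0.301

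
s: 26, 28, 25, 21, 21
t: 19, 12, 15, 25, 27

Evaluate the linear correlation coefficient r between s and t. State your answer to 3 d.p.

n = 5, Σs = 121, Σt = 98, Σs² = 2967, Σt² = 2084, Σst = 2297
nΣst − ΣsΣt = 11485 − 11858 = -373
nΣs² − (Σs)² = 14835 − 14641 = 194; nΣt² − (Σt)² = 10420 − 9604 = 816
r = -373 / √(194 × 816) = -373 / 397.8744 ≈ -0.937

-0.937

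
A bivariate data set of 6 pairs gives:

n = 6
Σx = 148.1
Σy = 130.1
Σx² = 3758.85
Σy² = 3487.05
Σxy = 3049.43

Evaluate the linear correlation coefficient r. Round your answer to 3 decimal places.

-0.617

r = (nΣxy − ΣxΣy) / √[(nΣx² − (Σx)²)(nΣy² − (Σy)²)]
Numerator: 6×3049.43 − 148.1×130.1 = -971.23
Denominator: √[(22553.1 − 21933.61)(20922.3 − 16926.01)] = √[619.49 × 3996.29] = 1573.4236
r = -971.23 / 1573.4236 ≈ -0.617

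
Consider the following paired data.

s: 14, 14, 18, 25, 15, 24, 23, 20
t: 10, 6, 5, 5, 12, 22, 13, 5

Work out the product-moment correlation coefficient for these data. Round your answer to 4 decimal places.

n = 8, Σs = 153, Σt = 78, Σs² = 3071, Σt² = 1008, Σst = 1546
nΣst − ΣsΣt = 12368 − 11934 = 434
nΣs² − (Σs)² = 24568 − 23409 = 1159; nΣt² − (Σt)² = 8064 − 6084 = 1980
r = 434 / √(1159 × 1980) = 434 / 1514.8663 ≈ 0.2865

0.2865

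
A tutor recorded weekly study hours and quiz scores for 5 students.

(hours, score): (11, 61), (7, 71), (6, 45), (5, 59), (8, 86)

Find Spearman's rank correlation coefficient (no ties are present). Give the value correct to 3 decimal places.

0.600

Rank hours: 5, 3, 2, 1, 4
Rank score: 3, 4, 1, 2, 5
d = rank(hours) − rank(score): 2, -1, 1, -1, -1; Σd² = 8
ρ = 1 − 6Σd² / [n(n²−1)] = 1 − 6×8 / (5×24) = 1 − 48/120 ≈ 0.600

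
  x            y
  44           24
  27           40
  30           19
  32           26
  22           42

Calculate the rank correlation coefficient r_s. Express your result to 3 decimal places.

Rank x: 5, 2, 3, 4, 1
Rank y: 2, 4, 1, 3, 5
d = rank(x) − rank(y): 3, -2, 2, 1, -4; Σd² = 34
ρ = 1 − 6Σd² / [n(n²−1)] = 1 − 6×34 / (5×24) = 1 − 204/120 ≈ -0.700

-0.700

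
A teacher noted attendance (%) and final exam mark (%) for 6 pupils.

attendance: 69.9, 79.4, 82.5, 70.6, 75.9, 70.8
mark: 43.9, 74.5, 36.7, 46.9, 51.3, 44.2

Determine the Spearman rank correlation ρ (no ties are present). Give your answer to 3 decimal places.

Rank attendance: 1, 5, 6, 2, 4, 3
Rank mark: 2, 6, 1, 4, 5, 3
d = rank(attendance) − rank(mark): -1, -1, 5, -2, -1, 0; Σd² = 32
ρ = 1 − 6Σd² / [n(n²−1)] = 1 − 6×32 / (6×35) = 1 − 192/210 ≈ 0.086

0.086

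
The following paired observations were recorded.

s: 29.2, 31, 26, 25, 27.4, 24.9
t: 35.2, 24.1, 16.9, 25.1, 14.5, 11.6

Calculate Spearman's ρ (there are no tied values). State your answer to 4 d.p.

0.4857

Rank s: 5, 6, 3, 2, 4, 1
Rank t: 6, 4, 3, 5, 2, 1
d = rank(s) − rank(t): -1, 2, 0, -3, 2, 0; Σd² = 18
ρ = 1 − 6Σd² / [n(n²−1)] = 1 − 6×18 / (6×35) = 1 − 108/210 ≈ 0.4857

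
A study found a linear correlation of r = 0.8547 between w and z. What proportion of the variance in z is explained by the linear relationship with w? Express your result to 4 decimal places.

0.7305

r² = (0.8547)² = 0.7305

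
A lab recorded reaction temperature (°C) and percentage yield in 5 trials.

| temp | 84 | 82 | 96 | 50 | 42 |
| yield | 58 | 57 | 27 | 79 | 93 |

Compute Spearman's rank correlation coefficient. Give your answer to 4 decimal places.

-0.9000

Rank temp: 4, 3, 5, 2, 1
Rank yield: 3, 2, 1, 4, 5
d = rank(temp) − rank(yield): 1, 1, 4, -2, -4; Σd² = 38
ρ = 1 − 6Σd² / [n(n²−1)] = 1 − 6×38 / (5×24) = 1 − 228/120 ≈ -0.9000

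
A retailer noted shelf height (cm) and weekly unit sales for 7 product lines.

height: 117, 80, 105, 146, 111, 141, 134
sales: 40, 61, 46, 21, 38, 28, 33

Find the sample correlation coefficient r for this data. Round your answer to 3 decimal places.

n = 7, Σx = 834, Σy = 267, Σx² = 102588, Σy² = 11195, Σxy = 30044
nΣxy − ΣxΣy = 210308 − 222678 = -12370
nΣx² − (Σx)² = 718116 − 695556 = 22560; nΣy² − (Σy)² = 78365 − 71289 = 7076
r = -12370 / √(22560 × 7076) = -12370 / 12634.6571 ≈ -0.979

-0.979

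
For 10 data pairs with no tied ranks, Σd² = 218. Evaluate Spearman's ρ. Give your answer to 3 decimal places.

-0.321

ρ = 1 − 6Σd² / [n(n²−1)] = 1 − 6×218 / (10×99)
  = 1 − 1308/990 = 1 − 1.3212 ≈ -0.321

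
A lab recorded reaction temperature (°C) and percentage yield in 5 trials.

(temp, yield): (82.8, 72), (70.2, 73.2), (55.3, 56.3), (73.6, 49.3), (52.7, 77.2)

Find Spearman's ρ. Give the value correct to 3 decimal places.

Rank temp: 5, 3, 2, 4, 1
Rank yield: 3, 4, 2, 1, 5
d = rank(temp) − rank(yield): 2, -1, 0, 3, -4; Σd² = 30
ρ = 1 − 6Σd² / [n(n²−1)] = 1 − 6×30 / (5×24) = 1 − 180/120 ≈ -0.500

-0.500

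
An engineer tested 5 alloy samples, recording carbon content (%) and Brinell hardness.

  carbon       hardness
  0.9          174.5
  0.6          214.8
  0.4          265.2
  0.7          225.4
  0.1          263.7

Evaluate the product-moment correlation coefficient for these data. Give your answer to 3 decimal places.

n = 5, Σx = 2.7, Σy = 1143.6, Σx² = 1.83, Σy² = 267263.18, Σxy = 576.16
nΣxy − ΣxΣy = 2880.8 − 3087.72 = -206.92
nΣx² − (Σx)² = 9.15 − 7.29 = 1.86; nΣy² − (Σy)² = 1336315.9 − 1307820.96 = 28494.94
r = -206.92 / √(1.86 × 28494.94) = -206.92 / 230.2186 ≈ -0.899

-0.899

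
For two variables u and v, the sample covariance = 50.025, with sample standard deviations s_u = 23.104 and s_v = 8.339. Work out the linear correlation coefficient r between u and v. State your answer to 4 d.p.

r = Cov(u,v) / (s_u · s_v) = 50.025 / (23.104 × 8.339)
  = 50.025 / 192.6643 ≈ 0.2596

0.2596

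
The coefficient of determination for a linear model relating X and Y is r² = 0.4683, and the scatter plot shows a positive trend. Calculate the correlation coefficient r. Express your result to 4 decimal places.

0.6843

|r| = √0.4683 = 0.6843
The association is positive, so r = 0.6843.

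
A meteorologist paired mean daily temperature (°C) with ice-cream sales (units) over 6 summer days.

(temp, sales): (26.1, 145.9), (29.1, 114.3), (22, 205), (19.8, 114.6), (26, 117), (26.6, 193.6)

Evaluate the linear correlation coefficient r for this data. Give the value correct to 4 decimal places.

n = 6, Σx = 149.6, Σy = 890.4, Σx² = 3787.62, Σy² = 140679.42, Σxy = 22104.96
nΣxy − ΣxΣy = 132629.76 − 133203.84 = -574.08
nΣx² − (Σx)² = 22725.72 − 22380.16 = 345.56; nΣy² − (Σy)² = 844076.52 − 792812.16 = 51264.36
r = -574.08 / √(345.56 × 51264.36) = -574.08 / 4208.9087 ≈ -0.1364

-0.1364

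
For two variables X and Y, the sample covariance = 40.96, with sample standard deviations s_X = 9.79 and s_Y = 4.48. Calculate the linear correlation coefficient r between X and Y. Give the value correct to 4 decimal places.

r = Cov(X,Y) / (s_X · s_Y) = 40.96 / (9.79 × 4.48)
  = 40.96 / 43.8592 ≈ 0.9339

0.9339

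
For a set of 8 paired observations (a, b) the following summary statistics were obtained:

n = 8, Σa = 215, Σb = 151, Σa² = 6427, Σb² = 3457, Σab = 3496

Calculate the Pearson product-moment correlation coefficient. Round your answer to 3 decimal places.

r = (nΣab − ΣaΣb) / √[(nΣa² − (Σa)²)(nΣb² − (Σb)²)]
Numerator: 8×3496 − 215×151 = -4497
Denominator: √[(51416 − 46225)(27656 − 22801)] = √[5191 × 4855] = 5020.1897
r = -4497 / 5020.1897 ≈ -0.896

-0.896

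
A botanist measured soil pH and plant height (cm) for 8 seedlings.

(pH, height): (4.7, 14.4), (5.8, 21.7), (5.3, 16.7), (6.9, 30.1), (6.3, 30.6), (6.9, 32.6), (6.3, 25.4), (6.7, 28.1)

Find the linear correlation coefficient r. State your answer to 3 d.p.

n = 8, Σx = 48.9, Σy = 199.6, Σx² = 303.31, Σy² = 5297.04, Σxy = 1255.75
nΣxy − ΣxΣy = 10046 − 9760.44 = 285.56
nΣx² − (Σx)² = 2426.48 − 2391.21 = 35.27; nΣy² − (Σy)² = 42376.32 − 39840.16 = 2536.16
r = 285.56 / √(35.27 × 2536.16) = 285.56 / 299.0825 ≈ 0.955

0.955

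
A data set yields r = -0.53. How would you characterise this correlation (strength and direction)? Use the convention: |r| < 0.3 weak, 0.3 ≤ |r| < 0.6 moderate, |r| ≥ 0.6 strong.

moderate negative

r = -0.53 < 0 so the relationship is negative.
|r| = 0.53, which falls in the moderate range.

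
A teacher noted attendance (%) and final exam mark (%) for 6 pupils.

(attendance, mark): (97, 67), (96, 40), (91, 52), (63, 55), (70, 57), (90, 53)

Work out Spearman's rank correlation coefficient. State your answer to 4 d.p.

-0.0857

Rank attendance: 6, 5, 4, 1, 2, 3
Rank mark: 6, 1, 2, 4, 5, 3
d = rank(attendance) − rank(mark): 0, 4, 2, -3, -3, 0; Σd² = 38
ρ = 1 − 6Σd² / [n(n²−1)] = 1 − 6×38 / (6×35) = 1 − 228/210 ≈ -0.0857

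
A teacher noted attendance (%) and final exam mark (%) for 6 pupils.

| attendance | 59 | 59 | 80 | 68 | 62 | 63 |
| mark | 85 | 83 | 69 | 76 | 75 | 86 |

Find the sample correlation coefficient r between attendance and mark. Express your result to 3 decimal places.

-0.823

n = 6, Σx = 391, Σy = 474, Σx² = 25799, Σy² = 37672, Σxy = 30668
nΣxy − ΣxΣy = 184008 − 185334 = -1326
nΣx² − (Σx)² = 154794 − 152881 = 1913; nΣy² − (Σy)² = 226032 − 224676 = 1356
r = -1326 / √(1913 × 1356) = -1326 / 1610.5986 ≈ -0.823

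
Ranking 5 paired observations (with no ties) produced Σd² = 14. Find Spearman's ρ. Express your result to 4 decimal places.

ρ = 1 − 6Σd² / [n(n²−1)] = 1 − 6×14 / (5×24)
  = 1 − 84/120 = 1 − 0.70000 ≈ 0.3000

0.3000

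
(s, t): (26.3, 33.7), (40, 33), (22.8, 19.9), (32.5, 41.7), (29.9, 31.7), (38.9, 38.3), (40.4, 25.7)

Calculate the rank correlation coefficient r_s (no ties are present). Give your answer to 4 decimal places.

0.1429

Rank s: 2, 6, 1, 4, 3, 5, 7
Rank t: 5, 4, 1, 7, 3, 6, 2
d = rank(s) − rank(t): -3, 2, 0, -3, 0, -1, 5; Σd² = 48
ρ = 1 − 6Σd² / [n(n²−1)] = 1 − 6×48 / (7×48) = 1 − 288/336 ≈ 0.1429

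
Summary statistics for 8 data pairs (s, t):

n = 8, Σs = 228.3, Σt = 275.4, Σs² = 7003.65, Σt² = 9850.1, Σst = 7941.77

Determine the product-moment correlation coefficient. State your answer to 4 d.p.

0.1943

r = (nΣst − ΣsΣt) / √[(nΣs² − (Σs)²)(nΣt² − (Σt)²)]
Numerator: 8×7941.77 − 228.3×275.4 = 660.34
Denominator: √[(56029.2 − 52120.89)(78800.8 − 75845.16)] = √[3908.31 × 2955.64] = 3398.7582
r = 660.34 / 3398.7582 ≈ 0.1943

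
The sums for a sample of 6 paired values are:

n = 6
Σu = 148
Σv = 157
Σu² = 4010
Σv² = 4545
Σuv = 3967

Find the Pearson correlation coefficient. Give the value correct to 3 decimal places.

r = (nΣuv − ΣuΣv) / √[(nΣu² − (Σu)²)(nΣv² − (Σv)²)]
Numerator: 6×3967 − 148×157 = 566
Denominator: √[(24060 − 21904)(27270 − 24649)] = √[2156 × 2621] = 2377.1571
r = 566 / 2377.1571 ≈ 0.238

0.238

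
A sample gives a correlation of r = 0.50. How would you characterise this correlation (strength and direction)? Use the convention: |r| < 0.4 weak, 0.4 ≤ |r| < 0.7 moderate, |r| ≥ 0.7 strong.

moderate positive

r = 0.50 > 0 so the relationship is positive.
|r| = 0.50, which falls in the moderate range.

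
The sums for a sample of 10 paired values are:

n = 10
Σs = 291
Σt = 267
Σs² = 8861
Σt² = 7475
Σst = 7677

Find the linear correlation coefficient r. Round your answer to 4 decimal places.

r = (nΣst − ΣsΣt) / √[(nΣs² − (Σs)²)(nΣt² − (Σt)²)]
Numerator: 10×7677 − 291×267 = -927
Denominator: √[(88610 − 84681)(74750 − 71289)] = √[3929 × 3461] = 3687.5831
r = -927 / 3687.5831 ≈ -0.2514

-0.2514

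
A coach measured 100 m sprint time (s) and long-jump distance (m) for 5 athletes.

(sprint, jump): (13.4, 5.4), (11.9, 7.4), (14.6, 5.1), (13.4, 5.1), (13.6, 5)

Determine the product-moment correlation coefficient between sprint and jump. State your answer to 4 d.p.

n = 5, Σx = 66.9, Σy = 28, Σx² = 898.85, Σy² = 160.94, Σxy = 371.22
nΣxy − ΣxΣy = 1856.1 − 1873.2 = -17.1
nΣx² − (Σx)² = 4494.25 − 4475.61 = 18.64; nΣy² − (Σy)² = 804.7 − 784 = 20.7
r = -17.1 / √(18.64 × 20.7) = -17.1 / 19.6430 ≈ -0.8705

-0.8705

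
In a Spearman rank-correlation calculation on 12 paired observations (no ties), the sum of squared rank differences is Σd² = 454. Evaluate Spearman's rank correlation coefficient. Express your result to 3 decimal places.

-0.587

ρ = 1 − 6Σd² / [n(n²−1)] = 1 − 6×454 / (12×143)
  = 1 − 2724/1716 = 1 − 1.5874 ≈ -0.587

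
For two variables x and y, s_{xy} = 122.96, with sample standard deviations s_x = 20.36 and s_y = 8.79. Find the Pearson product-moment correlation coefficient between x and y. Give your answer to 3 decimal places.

r = Cov(x,y) / (s_x · s_y) = 122.96 / (20.36 × 8.79)
  = 122.96 / 178.9644 ≈ 0.687

0.687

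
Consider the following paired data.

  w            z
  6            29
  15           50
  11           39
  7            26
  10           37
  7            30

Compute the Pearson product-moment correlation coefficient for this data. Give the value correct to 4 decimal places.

0.9781

n = 6, Σw = 56, Σz = 211, Σw² = 580, Σz² = 7807, Σwz = 2115
nΣwz − ΣwΣz = 12690 − 11816 = 874
nΣw² − (Σw)² = 3480 − 3136 = 344; nΣz² − (Σz)² = 46842 − 44521 = 2321
r = 874 / √(344 × 2321) = 874 / 893.5457 ≈ 0.9781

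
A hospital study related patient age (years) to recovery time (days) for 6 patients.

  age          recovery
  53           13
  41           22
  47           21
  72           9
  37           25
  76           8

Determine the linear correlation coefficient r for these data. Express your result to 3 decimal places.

-0.961

n = 6, Σx = 326, Σy = 98, Σx² = 19028, Σy² = 1864, Σxy = 4759
nΣxy − ΣxΣy = 28554 − 31948 = -3394
nΣx² − (Σx)² = 114168 − 106276 = 7892; nΣy² − (Σy)² = 11184 − 9604 = 1580
r = -3394 / √(7892 × 1580) = -3394 / 3531.1981 ≈ -0.961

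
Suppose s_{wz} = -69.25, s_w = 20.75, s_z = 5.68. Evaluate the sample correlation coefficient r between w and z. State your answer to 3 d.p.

r = Cov(w,z) / (s_w · s_z) = -69.25 / (20.75 × 5.68)
  = -69.25 / 117.8600 ≈ -0.588

-0.588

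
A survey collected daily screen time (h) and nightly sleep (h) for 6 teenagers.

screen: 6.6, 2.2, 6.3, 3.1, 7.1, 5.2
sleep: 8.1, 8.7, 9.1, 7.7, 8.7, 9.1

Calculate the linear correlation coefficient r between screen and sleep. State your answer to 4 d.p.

0.2856

n = 6, Σx = 30.5, Σy = 51.4, Σx² = 175.15, Σy² = 441.9, Σxy = 262.89
nΣxy − ΣxΣy = 1577.34 − 1567.7 = 9.64
nΣx² − (Σx)² = 1050.9 − 930.25 = 120.65; nΣy² − (Σy)² = 2651.4 − 2641.96 = 9.44
r = 9.64 / √(120.65 × 9.44) = 9.64 / 33.7481 ≈ 0.2856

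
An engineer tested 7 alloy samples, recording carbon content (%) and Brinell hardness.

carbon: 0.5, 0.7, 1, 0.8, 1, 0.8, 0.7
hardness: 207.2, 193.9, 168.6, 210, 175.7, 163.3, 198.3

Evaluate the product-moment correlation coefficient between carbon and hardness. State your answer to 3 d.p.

-0.684

n = 7, Σx = 5.5, Σy = 1317, Σx² = 4.51, Σy² = 249915.28, Σxy = 1021.08
nΣxy − ΣxΣy = 7147.56 − 7243.5 = -95.94
nΣx² − (Σx)² = 31.57 − 30.25 = 1.32; nΣy² − (Σy)² = 1749406.96 − 1734489 = 14917.96
r = -95.94 / √(1.32 × 14917.96) = -95.94 / 140.3271 ≈ -0.684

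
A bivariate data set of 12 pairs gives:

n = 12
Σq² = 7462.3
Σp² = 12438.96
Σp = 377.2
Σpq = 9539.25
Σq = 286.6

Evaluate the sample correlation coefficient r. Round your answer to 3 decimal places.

r = (nΣpq − ΣpΣq) / √[(nΣp² − (Σp)²)(nΣq² − (Σq)²)]
Numerator: 12×9539.25 − 377.2×286.6 = 6365.48
Denominator: √[(149267.52 − 142279.84)(89547.6 − 82139.56)] = √[6987.68 × 7408.04] = 7194.7907
r = 6365.48 / 7194.7907 ≈ 0.885

0.885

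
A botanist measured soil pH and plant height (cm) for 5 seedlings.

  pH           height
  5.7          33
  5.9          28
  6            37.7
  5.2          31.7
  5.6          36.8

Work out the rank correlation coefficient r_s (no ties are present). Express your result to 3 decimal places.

Rank pH: 3, 4, 5, 1, 2
Rank height: 3, 1, 5, 2, 4
d = rank(pH) − rank(height): 0, 3, 0, -1, -2; Σd² = 14
ρ = 1 − 6Σd² / [n(n²−1)] = 1 − 6×14 / (5×24) = 1 − 84/120 ≈ 0.300

0.300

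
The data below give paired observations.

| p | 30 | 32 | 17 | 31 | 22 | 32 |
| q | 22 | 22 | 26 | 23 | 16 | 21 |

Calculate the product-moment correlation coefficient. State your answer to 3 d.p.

n = 6, Σp = 164, Σq = 130, Σp² = 4682, Σq² = 2870, Σpq = 3543
nΣpq − ΣpΣq = 21258 − 21320 = -62
nΣp² − (Σp)² = 28092 − 26896 = 1196; nΣq² − (Σq)² = 17220 − 16900 = 320
r = -62 / √(1196 × 320) = -62 / 618.6437 ≈ -0.100

-0.100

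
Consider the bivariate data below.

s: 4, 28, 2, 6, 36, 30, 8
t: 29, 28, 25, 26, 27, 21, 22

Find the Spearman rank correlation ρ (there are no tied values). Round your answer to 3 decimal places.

-0.143

Rank s: 2, 5, 1, 3, 7, 6, 4
Rank t: 7, 6, 3, 4, 5, 1, 2
d = rank(s) − rank(t): -5, -1, -2, -1, 2, 5, 2; Σd² = 64
ρ = 1 − 6Σd² / [n(n²−1)] = 1 − 6×64 / (7×48) = 1 − 384/336 ≈ -0.143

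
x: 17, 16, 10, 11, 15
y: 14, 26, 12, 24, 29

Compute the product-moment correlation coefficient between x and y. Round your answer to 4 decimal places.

0.2552

n = 5, Σx = 69, Σy = 105, Σx² = 991, Σy² = 2433, Σxy = 1473
nΣxy − ΣxΣy = 7365 − 7245 = 120
nΣx² − (Σx)² = 4955 − 4761 = 194; nΣy² − (Σy)² = 12165 − 11025 = 1140
r = 120 / √(194 × 1140) = 120 / 470.2765 ≈ 0.2552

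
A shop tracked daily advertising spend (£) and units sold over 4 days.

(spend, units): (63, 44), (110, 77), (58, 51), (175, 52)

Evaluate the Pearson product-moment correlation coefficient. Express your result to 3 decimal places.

0.240

n = 4, Σx = 406, Σy = 224, Σx² = 50058, Σy² = 13170, Σxy = 23300
nΣxy − ΣxΣy = 93200 − 90944 = 2256
nΣx² − (Σx)² = 200232 − 164836 = 35396; nΣy² − (Σy)² = 52680 − 50176 = 2504
r = 2256 / √(35396 × 2504) = 2256 / 9414.4349 ≈ 0.240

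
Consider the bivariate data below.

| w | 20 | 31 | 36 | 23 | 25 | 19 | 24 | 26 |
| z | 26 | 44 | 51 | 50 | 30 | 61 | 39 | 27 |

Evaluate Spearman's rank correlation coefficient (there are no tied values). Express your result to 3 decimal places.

Rank w: 2, 7, 8, 3, 5, 1, 4, 6
Rank z: 1, 5, 7, 6, 3, 8, 4, 2
d = rank(w) − rank(z): 1, 2, 1, -3, 2, -7, 0, 4; Σd² = 84
ρ = 1 − 6Σd² / [n(n²−1)] = 1 − 6×84 / (8×63) = 1 − 504/504 ≈ 0.000

0.000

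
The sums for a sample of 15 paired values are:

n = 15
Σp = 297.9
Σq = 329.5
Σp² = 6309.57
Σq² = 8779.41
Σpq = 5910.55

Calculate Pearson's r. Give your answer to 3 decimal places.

-0.813

r = (nΣpq − ΣpΣq) / √[(nΣp² − (Σp)²)(nΣq² − (Σq)²)]
Numerator: 15×5910.55 − 297.9×329.5 = -9499.8
Denominator: √[(94643.55 − 88744.41)(131691.15 − 108570.25)] = √[5899.14 × 23120.9] = 11678.7596
r = -9499.8 / 11678.7596 ≈ -0.813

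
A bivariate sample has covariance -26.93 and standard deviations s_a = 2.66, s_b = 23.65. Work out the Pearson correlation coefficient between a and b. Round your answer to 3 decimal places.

-0.428

r = Cov(a,b) / (s_a · s_b) = -26.93 / (2.66 × 23.65)
  = -26.93 / 62.9090 ≈ -0.428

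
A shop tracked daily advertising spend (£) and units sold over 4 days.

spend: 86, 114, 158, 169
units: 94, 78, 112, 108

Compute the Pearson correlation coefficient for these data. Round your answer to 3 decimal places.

n = 4, Σx = 527, Σy = 392, Σx² = 73917, Σy² = 39128, Σxy = 52924
nΣxy − ΣxΣy = 211696 − 206584 = 5112
nΣx² − (Σx)² = 295668 − 277729 = 17939; nΣy² − (Σy)² = 156512 − 153664 = 2848
r = 5112 / √(17939 × 2848) = 5112 / 7147.7459 ≈ 0.715

0.715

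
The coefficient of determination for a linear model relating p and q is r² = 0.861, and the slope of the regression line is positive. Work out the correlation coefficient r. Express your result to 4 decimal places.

0.9279

|r| = √0.861 = 0.9279
The association is positive, so r = 0.9279.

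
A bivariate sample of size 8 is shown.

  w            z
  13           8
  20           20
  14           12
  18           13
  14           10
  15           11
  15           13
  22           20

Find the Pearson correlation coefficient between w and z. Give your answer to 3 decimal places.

n = 8, Σw = 131, Σz = 107, Σw² = 2219, Σz² = 1567, Σwz = 1846
nΣwz − ΣwΣz = 14768 − 14017 = 751
nΣw² − (Σw)² = 17752 − 17161 = 591; nΣz² − (Σz)² = 12536 − 11449 = 1087
r = 751 / √(591 × 1087) = 751 / 801.5092 ≈ 0.937

0.937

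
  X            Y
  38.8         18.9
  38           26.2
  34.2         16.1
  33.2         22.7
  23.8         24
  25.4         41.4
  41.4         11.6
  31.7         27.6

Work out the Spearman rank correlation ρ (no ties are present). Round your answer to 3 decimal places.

Rank X: 7, 6, 5, 4, 1, 2, 8, 3
Rank Y: 3, 6, 2, 4, 5, 8, 1, 7
d = rank(X) − rank(Y): 4, 0, 3, 0, -4, -6, 7, -4; Σd² = 142
ρ = 1 − 6Σd² / [n(n²−1)] = 1 − 6×142 / (8×63) = 1 − 852/504 ≈ -0.690

-0.690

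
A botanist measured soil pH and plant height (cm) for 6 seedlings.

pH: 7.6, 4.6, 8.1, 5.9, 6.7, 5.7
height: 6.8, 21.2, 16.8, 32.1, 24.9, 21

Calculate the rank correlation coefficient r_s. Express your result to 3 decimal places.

-0.486

Rank pH: 5, 1, 6, 3, 4, 2
Rank height: 1, 4, 2, 6, 5, 3
d = rank(pH) − rank(height): 4, -3, 4, -3, -1, -1; Σd² = 52
ρ = 1 − 6Σd² / [n(n²−1)] = 1 − 6×52 / (6×35) = 1 − 312/210 ≈ -0.486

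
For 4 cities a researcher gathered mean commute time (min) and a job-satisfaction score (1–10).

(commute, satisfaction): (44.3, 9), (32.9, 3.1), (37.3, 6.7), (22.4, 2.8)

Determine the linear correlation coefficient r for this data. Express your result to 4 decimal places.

n = 4, Σx = 136.9, Σy = 21.6, Σx² = 4937.95, Σy² = 143.34, Σxy = 813.32
nΣxy − ΣxΣy = 3253.28 − 2957.04 = 296.24
nΣx² − (Σx)² = 19751.8 − 18741.61 = 1010.19; nΣy² − (Σy)² = 573.36 − 466.56 = 106.8
r = 296.24 / √(1010.19 × 106.8) = 296.24 / 328.4635 ≈ 0.9019

0.9019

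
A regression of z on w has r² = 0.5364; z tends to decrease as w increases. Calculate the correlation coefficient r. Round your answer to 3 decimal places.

|r| = √0.5364 = 0.732
The association is negative, so r = −0.732.

-0.732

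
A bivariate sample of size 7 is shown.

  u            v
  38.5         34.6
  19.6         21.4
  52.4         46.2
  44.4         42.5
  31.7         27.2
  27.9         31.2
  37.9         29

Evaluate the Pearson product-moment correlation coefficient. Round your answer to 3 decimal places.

0.925

n = 7, Σu = 252.4, Σv = 232.1, Σu² = 9803.24, Σv² = 8150.09, Σuv = 8891.24
nΣuv − ΣuΣv = 62238.68 − 58582.04 = 3656.64
nΣu² − (Σu)² = 68622.68 − 63705.76 = 4916.92; nΣv² − (Σv)² = 57050.63 − 53870.41 = 3180.22
r = 3656.64 / √(4916.92 × 3180.22) = 3656.64 / 3954.3504 ≈ 0.925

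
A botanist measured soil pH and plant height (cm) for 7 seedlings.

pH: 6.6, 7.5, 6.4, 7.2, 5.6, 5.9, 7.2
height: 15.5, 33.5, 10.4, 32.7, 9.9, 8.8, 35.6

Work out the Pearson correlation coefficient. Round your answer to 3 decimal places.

0.920

n = 7, Σx = 46.4, Σy = 146.4, Σx² = 310.62, Σy² = 3982.76, Σxy = 1019.23
nΣxy − ΣxΣy = 7134.61 − 6792.96 = 341.65
nΣx² − (Σx)² = 2174.34 − 2152.96 = 21.38; nΣy² − (Σy)² = 27879.32 − 21432.96 = 6446.36
r = 341.65 / √(21.38 × 6446.36) = 341.65 / 371.2454 ≈ 0.920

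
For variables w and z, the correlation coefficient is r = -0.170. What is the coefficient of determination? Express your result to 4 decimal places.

r² = (-0.170)² = 0.0289

0.0289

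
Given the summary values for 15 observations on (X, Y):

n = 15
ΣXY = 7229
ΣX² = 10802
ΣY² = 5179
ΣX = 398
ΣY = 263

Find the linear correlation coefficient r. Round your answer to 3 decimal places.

0.677

r = (nΣXY − ΣXΣY) / √[(nΣX² − (ΣX)²)(nΣY² − (ΣY)²)]
Numerator: 15×7229 − 398×263 = 3761
Denominator: √[(162030 − 158404)(77685 − 69169)] = √[3626 × 8516] = 5556.8891
r = 3761 / 5556.8891 ≈ 0.677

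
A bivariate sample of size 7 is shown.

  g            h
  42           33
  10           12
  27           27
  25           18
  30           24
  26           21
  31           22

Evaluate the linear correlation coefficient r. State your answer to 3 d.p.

n = 7, Σg = 191, Σh = 157, Σg² = 5755, Σh² = 3787, Σgh = 4633
nΣgh − ΣgΣh = 32431 − 29987 = 2444
nΣg² − (Σg)² = 40285 − 36481 = 3804; nΣh² − (Σh)² = 26509 − 24649 = 1860
r = 2444 / √(3804 × 1860) = 2444 / 2659.9699 ≈ 0.919

0.919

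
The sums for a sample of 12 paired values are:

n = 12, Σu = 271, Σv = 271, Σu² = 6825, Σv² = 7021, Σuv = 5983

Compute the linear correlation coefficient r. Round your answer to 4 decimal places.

-0.1720

r = (nΣuv − ΣuΣv) / √[(nΣu² − (Σu)²)(nΣv² − (Σv)²)]
Numerator: 12×5983 − 271×271 = -1645
Denominator: √[(81900 − 73441)(84252 − 73441)] = √[8459 × 10811] = 9562.9624
r = -1645 / 9562.9624 ≈ -0.1720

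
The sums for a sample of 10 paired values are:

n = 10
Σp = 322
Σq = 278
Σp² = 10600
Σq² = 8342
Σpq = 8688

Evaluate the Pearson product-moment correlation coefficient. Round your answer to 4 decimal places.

-0.6993

r = (nΣpq − ΣpΣq) / √[(nΣp² − (Σp)²)(nΣq² − (Σq)²)]
Numerator: 10×8688 − 322×278 = -2636
Denominator: √[(106000 − 103684)(83420 − 77284)] = √[2316 × 6136] = 3769.7448
r = -2636 / 3769.7448 ≈ -0.6993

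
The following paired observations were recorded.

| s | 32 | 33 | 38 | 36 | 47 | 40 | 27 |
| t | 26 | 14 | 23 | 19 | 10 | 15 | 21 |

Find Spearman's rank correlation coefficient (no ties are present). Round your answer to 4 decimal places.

Rank s: 2, 3, 5, 4, 7, 6, 1
Rank t: 7, 2, 6, 4, 1, 3, 5
d = rank(s) − rank(t): -5, 1, -1, 0, 6, 3, -4; Σd² = 88
ρ = 1 − 6Σd² / [n(n²−1)] = 1 − 6×88 / (7×48) = 1 − 528/336 ≈ -0.5714

-0.5714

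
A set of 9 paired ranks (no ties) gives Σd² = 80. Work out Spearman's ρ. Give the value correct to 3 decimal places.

0.333

ρ = 1 − 6Σd² / [n(n²−1)] = 1 − 6×80 / (9×80)
  = 1 − 480/720 = 1 − 0.6667 ≈ 0.333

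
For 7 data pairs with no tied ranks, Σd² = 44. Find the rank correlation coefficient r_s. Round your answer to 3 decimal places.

0.214

ρ = 1 − 6Σd² / [n(n²−1)] = 1 − 6×44 / (7×48)
  = 1 − 264/336 = 1 − 0.7857 ≈ 0.214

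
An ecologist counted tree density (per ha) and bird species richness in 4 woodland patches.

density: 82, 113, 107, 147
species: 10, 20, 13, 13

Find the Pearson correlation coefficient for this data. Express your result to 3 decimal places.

n = 4, Σx = 449, Σy = 56, Σx² = 52551, Σy² = 838, Σxy = 6382
nΣxy − ΣxΣy = 25528 − 25144 = 384
nΣx² − (Σx)² = 210204 − 201601 = 8603; nΣy² − (Σy)² = 3352 − 3136 = 216
r = 384 / √(8603 × 216) = 384 / 1363.1757 ≈ 0.282

0.282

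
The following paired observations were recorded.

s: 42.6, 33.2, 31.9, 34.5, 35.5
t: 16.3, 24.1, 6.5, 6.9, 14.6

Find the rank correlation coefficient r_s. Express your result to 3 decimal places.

0.400

Rank s: 5, 2, 1, 3, 4
Rank t: 4, 5, 1, 2, 3
d = rank(s) − rank(t): 1, -3, 0, 1, 1; Σd² = 12
ρ = 1 − 6Σd² / [n(n²−1)] = 1 − 6×12 / (5×24) = 1 − 72/120 ≈ 0.400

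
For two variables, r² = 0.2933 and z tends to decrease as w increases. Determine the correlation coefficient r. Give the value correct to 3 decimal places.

|r| = √0.2933 = 0.542
The association is negative, so r = −0.542.

-0.542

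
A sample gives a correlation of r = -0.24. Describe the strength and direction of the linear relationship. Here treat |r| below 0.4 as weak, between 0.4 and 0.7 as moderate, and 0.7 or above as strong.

r = -0.24 < 0 so the relationship is negative.
|r| = 0.24, which falls in the weak range.

weak negative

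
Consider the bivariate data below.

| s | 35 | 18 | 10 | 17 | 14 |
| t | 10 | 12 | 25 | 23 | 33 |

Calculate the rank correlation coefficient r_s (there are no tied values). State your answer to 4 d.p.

-0.9000

Rank s: 5, 4, 1, 3, 2
Rank t: 1, 2, 4, 3, 5
d = rank(s) − rank(t): 4, 2, -3, 0, -3; Σd² = 38
ρ = 1 − 6Σd² / [n(n²−1)] = 1 − 6×38 / (5×24) = 1 − 228/120 ≈ -0.9000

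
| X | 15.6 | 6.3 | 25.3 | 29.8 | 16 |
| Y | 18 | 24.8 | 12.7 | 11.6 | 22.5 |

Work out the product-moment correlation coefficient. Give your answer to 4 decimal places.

n = 5, ΣX = 93, ΣY = 89.6, ΣX² = 2067.18, ΣY² = 1741.14, ΣXY = 1464.03
nΣXY − ΣXΣY = 7320.15 − 8332.8 = -1012.65
nΣX² − (ΣX)² = 10335.9 − 8649 = 1686.9; nΣY² − (ΣY)² = 8705.7 − 8028.16 = 677.54
r = -1012.65 / √(1686.9 × 677.54) = -1012.65 / 1069.0848 ≈ -0.9472

-0.9472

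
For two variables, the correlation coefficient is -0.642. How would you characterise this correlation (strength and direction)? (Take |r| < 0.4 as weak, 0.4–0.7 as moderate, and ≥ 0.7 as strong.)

moderate negative

r = -0.642 < 0 so the relationship is negative.
|r| = 0.642, which falls in the moderate range.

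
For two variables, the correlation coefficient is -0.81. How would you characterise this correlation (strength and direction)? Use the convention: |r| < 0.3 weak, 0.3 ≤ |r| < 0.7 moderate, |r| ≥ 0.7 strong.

strong negative

r = -0.81 < 0 so the relationship is negative.
|r| = 0.81, which falls in the strong range.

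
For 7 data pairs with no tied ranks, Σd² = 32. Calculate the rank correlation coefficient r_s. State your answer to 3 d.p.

ρ = 1 − 6Σd² / [n(n²−1)] = 1 − 6×32 / (7×48)
  = 1 − 192/336 = 1 − 0.5714 ≈ 0.429

0.429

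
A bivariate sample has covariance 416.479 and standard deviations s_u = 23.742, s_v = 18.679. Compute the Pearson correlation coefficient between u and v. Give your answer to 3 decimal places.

0.939

r = Cov(u,v) / (s_u · s_v) = 416.479 / (23.742 × 18.679)
  = 416.479 / 443.4768 ≈ 0.939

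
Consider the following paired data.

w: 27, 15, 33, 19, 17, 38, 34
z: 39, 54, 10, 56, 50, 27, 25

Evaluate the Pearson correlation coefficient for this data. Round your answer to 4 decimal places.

-0.8791

n = 7, Σw = 183, Σz = 261, Σw² = 5293, Σz² = 11527, Σwz = 5983
nΣwz − ΣwΣz = 41881 − 47763 = -5882
nΣw² − (Σw)² = 37051 − 33489 = 3562; nΣz² − (Σz)² = 80689 − 68121 = 12568
r = -5882 / √(3562 × 12568) = -5882 / 6690.8307 ≈ -0.8791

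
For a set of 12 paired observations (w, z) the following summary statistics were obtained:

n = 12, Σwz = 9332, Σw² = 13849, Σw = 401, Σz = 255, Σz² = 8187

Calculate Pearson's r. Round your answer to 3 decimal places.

0.727

r = (nΣwz − ΣwΣz) / √[(nΣw² − (Σw)²)(nΣz² − (Σz)²)]
Numerator: 12×9332 − 401×255 = 9729
Denominator: √[(166188 − 160801)(98244 − 65025)] = √[5387 × 33219] = 13377.2476
r = 9729 / 13377.2476 ≈ 0.727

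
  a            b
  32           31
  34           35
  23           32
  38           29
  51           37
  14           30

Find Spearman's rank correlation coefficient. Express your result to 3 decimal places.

0.371

Rank a: 3, 4, 2, 5, 6, 1
Rank b: 3, 5, 4, 1, 6, 2
d = rank(a) − rank(b): 0, -1, -2, 4, 0, -1; Σd² = 22
ρ = 1 − 6Σd² / [n(n²−1)] = 1 − 6×22 / (6×35) = 1 − 132/210 ≈ 0.371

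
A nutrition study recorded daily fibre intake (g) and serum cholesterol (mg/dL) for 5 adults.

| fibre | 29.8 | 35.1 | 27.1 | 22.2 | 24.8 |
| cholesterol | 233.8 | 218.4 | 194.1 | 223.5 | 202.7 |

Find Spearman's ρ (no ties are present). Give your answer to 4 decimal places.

0.1000

Rank fibre: 4, 5, 3, 1, 2
Rank cholesterol: 5, 3, 1, 4, 2
d = rank(fibre) − rank(cholesterol): -1, 2, 2, -3, 0; Σd² = 18
ρ = 1 − 6Σd² / [n(n²−1)] = 1 − 6×18 / (5×24) = 1 − 108/120 ≈ 0.1000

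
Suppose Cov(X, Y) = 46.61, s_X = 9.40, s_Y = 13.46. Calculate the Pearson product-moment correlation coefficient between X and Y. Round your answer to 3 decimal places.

0.368

r = Cov(X,Y) / (s_X · s_Y) = 46.61 / (9.40 × 13.46)
  = 46.61 / 126.5240 ≈ 0.368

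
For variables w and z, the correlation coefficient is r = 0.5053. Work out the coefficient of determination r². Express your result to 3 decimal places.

0.255

r² = (0.5053)² = 0.255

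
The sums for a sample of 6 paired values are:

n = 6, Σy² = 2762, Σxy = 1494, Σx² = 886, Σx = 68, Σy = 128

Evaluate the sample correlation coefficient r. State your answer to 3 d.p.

0.721

r = (nΣxy − ΣxΣy) / √[(nΣx² − (Σx)²)(nΣy² − (Σy)²)]
Numerator: 6×1494 − 68×128 = 260
Denominator: √[(5316 − 4624)(16572 − 16384)] = √[692 × 188] = 360.6882
r = 260 / 360.6882 ≈ 0.721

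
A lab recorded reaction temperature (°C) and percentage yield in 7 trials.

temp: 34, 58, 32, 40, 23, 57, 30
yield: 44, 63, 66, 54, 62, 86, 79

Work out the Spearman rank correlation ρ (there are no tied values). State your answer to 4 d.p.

0.0714

Rank temp: 4, 7, 3, 5, 1, 6, 2
Rank yield: 1, 4, 5, 2, 3, 7, 6
d = rank(temp) − rank(yield): 3, 3, -2, 3, -2, -1, -4; Σd² = 52
ρ = 1 − 6Σd² / [n(n²−1)] = 1 − 6×52 / (7×48) = 1 − 312/336 ≈ 0.0714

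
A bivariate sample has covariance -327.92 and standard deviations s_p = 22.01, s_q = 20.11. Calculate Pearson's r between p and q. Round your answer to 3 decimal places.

-0.741

r = Cov(p,q) / (s_p · s_q) = -327.92 / (22.01 × 20.11)
  = -327.92 / 442.6211 ≈ -0.741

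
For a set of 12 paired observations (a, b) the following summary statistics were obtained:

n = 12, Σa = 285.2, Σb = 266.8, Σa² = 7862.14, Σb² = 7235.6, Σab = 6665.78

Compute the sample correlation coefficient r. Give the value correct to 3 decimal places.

0.273

r = (nΣab − ΣaΣb) / √[(nΣa² − (Σa)²)(nΣb² − (Σb)²)]
Numerator: 12×6665.78 − 285.2×266.8 = 3898
Denominator: √[(94345.68 − 81339.04)(86827.2 − 71182.24)] = √[13006.64 × 15644.96] = 14264.9347
r = 3898 / 14264.9347 ≈ 0.273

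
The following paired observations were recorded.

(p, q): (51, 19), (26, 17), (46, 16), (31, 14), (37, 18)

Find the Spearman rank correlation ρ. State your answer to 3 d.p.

Rank p: 5, 1, 4, 2, 3
Rank q: 5, 3, 2, 1, 4
d = rank(p) − rank(q): 0, -2, 2, 1, -1; Σd² = 10
ρ = 1 − 6Σd² / [n(n²−1)] = 1 − 6×10 / (5×24) = 1 − 60/120 ≈ 0.500

0.500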